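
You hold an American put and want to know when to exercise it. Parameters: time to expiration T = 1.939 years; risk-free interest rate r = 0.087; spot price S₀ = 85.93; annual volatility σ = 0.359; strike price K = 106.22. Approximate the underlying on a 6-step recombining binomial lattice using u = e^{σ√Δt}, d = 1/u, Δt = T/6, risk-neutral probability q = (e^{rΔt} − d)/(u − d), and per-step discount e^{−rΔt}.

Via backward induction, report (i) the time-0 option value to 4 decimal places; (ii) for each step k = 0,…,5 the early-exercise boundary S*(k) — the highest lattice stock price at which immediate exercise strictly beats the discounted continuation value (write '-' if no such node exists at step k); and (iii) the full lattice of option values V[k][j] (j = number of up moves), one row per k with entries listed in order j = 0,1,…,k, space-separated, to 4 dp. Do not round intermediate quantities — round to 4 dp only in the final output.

Δt=0.32317  u=1.22640  d=0.81539  q=0.51853  discount=0.97228
step 6 (expiry): payoffs max(K−S,0) = 80.9648 68.2347 49.0879 20.2900 0.0000 0.0000 0.0000
step 5: (k=5,j=0): S=30.9730, (K−S)⁺=75.2470, hold=72.3022 ⇒ V=75.2470 exercise | (k=5,j=1): S=46.5852, (K−S)⁺=59.6348, hold=56.6900 ⇒ V=59.6348 exercise | (k=5,j=2): S=70.0668, (K−S)⁺=36.1532, hold=33.2083 ⇒ V=36.1532 exercise | (k=5,j=3): S=105.3846, (K−S)⁺=0.8354, hold=9.4981 ⇒ V=9.4981 continue | (k=5,j=4): S=158.5045, (K−S)⁺=0.0000, hold=0.0000 ⇒ V=0.0000 continue | (k=5,j=5): S=238.4000, (K−S)⁺=0.0000, hold=0.0000 ⇒ V=0.0000 continue  boundary S*=70.0668
step 4: (k=4,j=0): S=37.9853, (K−S)⁺=68.2347, hold=65.2899 ⇒ V=68.2347 exercise | (k=4,j=1): S=57.1321, (K−S)⁺=49.0879, hold=46.1431 ⇒ V=49.0879 exercise | (k=4,j=2): S=85.9300, (K−S)⁺=20.2900, hold=21.7125 ⇒ V=21.7125 continue | (k=4,j=3): S=129.2437, (K−S)⁺=0.0000, hold=4.4463 ⇒ V=4.4463 continue | (k=4,j=4): S=194.3900, (K−S)⁺=0.0000, hold=0.0000 ⇒ V=0.0000 continue  boundary S*=57.1321
step 3: (k=3,j=0): S=46.5852, (K−S)⁺=59.6348, hold=56.6900 ⇒ V=59.6348 exercise | (k=3,j=1): S=70.0668, (K−S)⁺=36.1532, hold=33.9255 ⇒ V=36.1532 exercise | (k=3,j=2): S=105.3846, (K−S)⁺=0.8354, hold=12.4057 ⇒ V=12.4057 continue | (k=3,j=3): S=158.5045, (K−S)⁺=0.0000, hold=2.0814 ⇒ V=2.0814 continue  boundary S*=70.0668
step 2: (k=2,j=0): S=57.1321, (K−S)⁺=49.0879, hold=46.1431 ⇒ V=49.0879 exercise | (k=2,j=1): S=85.9300, (K−S)⁺=20.2900, hold=23.1784 ⇒ V=23.1784 continue | (k=2,j=2): S=129.2437, (K−S)⁺=0.0000, hold=6.8567 ⇒ V=6.8567 continue  boundary S*=57.1321
step 1: (k=1,j=0): S=70.0668, (K−S)⁺=36.1532, hold=34.6645 ⇒ V=36.1532 exercise | (k=1,j=1): S=105.3846, (K−S)⁺=0.8354, hold=14.3071 ⇒ V=14.3071 continue  boundary S*=70.0668
step 0: (k=0,j=0): S=85.9300, (K−S)⁺=20.2900, hold=24.1370 ⇒ V=24.1370 continue  boundary S*=-

price = 24.1370
boundary = - 70.0668 57.1321 70.0668 57.1321 70.0668
tree:
24.1370
36.1532 14.3071
49.0879 23.1784 6.8567
59.6348 36.1532 12.4057 2.0814
68.2347 49.0879 21.7125 4.4463 0.0000
75.2470 59.6348 36.1532 9.4981 0.0000 0.0000
80.9648 68.2347 49.0879 20.2900 0.0000 0.0000 0.0000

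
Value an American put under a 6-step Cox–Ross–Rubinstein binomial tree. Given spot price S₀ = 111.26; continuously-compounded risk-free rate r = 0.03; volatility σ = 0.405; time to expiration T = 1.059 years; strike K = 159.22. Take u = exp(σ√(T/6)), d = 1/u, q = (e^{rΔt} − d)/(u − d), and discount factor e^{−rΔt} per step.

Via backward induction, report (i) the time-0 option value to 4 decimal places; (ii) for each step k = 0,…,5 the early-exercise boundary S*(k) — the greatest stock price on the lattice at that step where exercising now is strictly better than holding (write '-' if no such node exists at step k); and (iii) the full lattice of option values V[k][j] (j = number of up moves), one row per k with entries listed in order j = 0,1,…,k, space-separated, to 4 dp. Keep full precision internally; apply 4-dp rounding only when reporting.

params: Δt=0.17650 u=1.18548 d=0.84354 q=0.47309 e^(-rΔt)=0.99472
t_6 payoffs: 119.1359 102.8872 80.0519 47.9600 2.8592 0.0000 0.0000
t_5: node(5,0) S=47.5190 payoff=111.7010 vs cont=110.8602 → 111.7010 [stop]  node(5,1) S=66.7814 payoff=92.4386 vs cont=91.5977 → 92.4386 [stop]  node(5,2) S=93.8522 payoff=65.3678 vs cont=64.5269 → 65.3678 [stop]  node(5,3) S=131.8966 payoff=27.3234 vs cont=26.4826 → 27.3234 [stop]  node(5,4) S=185.3627 payoff=0.0000 vs cont=1.4986 → 1.4986 [wait]  node(5,5) S=260.5021 payoff=0.0000 vs cont=0.0000 → 0.0000 [wait]  ⇒ S*(5)=131.8966
t_4: node(4,0) S=56.3328 payoff=102.8872 vs cont=102.0464 → 102.8872 [stop]  node(4,1) S=79.1681 payoff=80.0519 vs cont=79.2111 → 80.0519 [stop]  node(4,2) S=111.2600 payoff=47.9600 vs cont=47.1192 → 47.9600 [stop]  node(4,3) S=156.3608 payoff=2.8592 vs cont=15.0261 → 15.0261 [wait]  node(4,4) S=219.7439 payoff=0.0000 vs cont=0.7854 → 0.7854 [wait]  ⇒ S*(4)=111.2600
t_3: node(3,0) S=66.7814 payoff=92.4386 vs cont=91.5977 → 92.4386 [stop]  node(3,1) S=93.8522 payoff=65.3678 vs cont=64.5269 → 65.3678 [stop]  node(3,2) S=131.8966 payoff=27.3234 vs cont=32.2083 → 32.2083 [wait]  node(3,3) S=185.3627 payoff=0.0000 vs cont=8.2452 → 8.2452 [wait]  ⇒ S*(3)=93.8522
t_2: node(2,0) S=79.1681 payoff=80.0519 vs cont=79.2111 → 80.0519 [stop]  node(2,1) S=111.2600 payoff=47.9600 vs cont=49.4179 → 49.4179 [wait]  node(2,2) S=156.3608 payoff=2.8592 vs cont=20.7613 → 20.7613 [wait]  ⇒ S*(2)=79.1681
t_1: node(1,0) S=93.8522 payoff=65.3678 vs cont=65.2130 → 65.3678 [stop]  node(1,1) S=131.8966 payoff=27.3234 vs cont=35.6714 → 35.6714 [wait]  ⇒ S*(1)=93.8522
t_0: node(0,0) S=111.2600 payoff=47.9600 vs cont=51.0476 → 51.0476 [wait]  ⇒ S*(0)=-

price = 51.0476
boundary = - 93.8522 79.1681 93.8522 111.2600 131.8966
tree:
51.0476
65.3678 35.6714
80.0519 49.4179 20.7613
92.4386 65.3678 32.2083 8.2452
102.8872 80.0519 47.9600 15.0261 0.7854
111.7010 92.4386 65.3678 27.3234 1.4986 0.0000
119.1359 102.8872 80.0519 47.9600 2.8592 0.0000 0.0000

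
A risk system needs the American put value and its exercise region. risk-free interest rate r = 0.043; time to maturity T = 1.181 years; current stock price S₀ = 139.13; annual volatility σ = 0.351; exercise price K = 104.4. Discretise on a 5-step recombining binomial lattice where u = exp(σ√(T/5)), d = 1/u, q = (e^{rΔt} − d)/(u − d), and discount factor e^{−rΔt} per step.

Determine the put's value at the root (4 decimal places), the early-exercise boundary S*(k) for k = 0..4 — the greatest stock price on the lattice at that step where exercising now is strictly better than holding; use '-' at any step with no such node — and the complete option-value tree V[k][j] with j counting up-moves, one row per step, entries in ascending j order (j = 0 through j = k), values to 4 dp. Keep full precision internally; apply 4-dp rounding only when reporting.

Δt=0.23620  u=1.18600  d=0.84317  q=0.48723  discount=0.98989
step 5 (expiry): payoffs max(K−S,0) = 45.1082 21.0002 0.0000 0.0000 0.0000 0.0000
step 4: (k=4,j=0): S=70.3202, (K−S)⁺=34.0798, hold=33.0248 ⇒ V=34.0798 exercise | (k=4,j=1): S=98.9123, (K−S)⁺=5.4877, hold=10.6594 ⇒ V=10.6594 continue | (k=4,j=2): S=139.1300, (K−S)⁺=0.0000, hold=0.0000 ⇒ V=0.0000 continue | (k=4,j=3): S=195.7001, (K−S)⁺=0.0000, hold=0.0000 ⇒ V=0.0000 continue | (k=4,j=4): S=275.2717, (K−S)⁺=0.0000, hold=0.0000 ⇒ V=0.0000 continue  boundary S*=70.3202
step 3: (k=3,j=0): S=83.3998, (K−S)⁺=21.0002, hold=22.4395 ⇒ V=22.4395 continue | (k=3,j=1): S=117.3102, (K−S)⁺=0.0000, hold=5.4105 ⇒ V=5.4105 continue | (k=3,j=2): S=165.0084, (K−S)⁺=0.0000, hold=0.0000 ⇒ V=0.0000 continue | (k=3,j=3): S=232.1006, (K−S)⁺=0.0000, hold=0.0000 ⇒ V=0.0000 continue  boundary S*=-
step 2: (k=2,j=0): S=98.9123, (K−S)⁺=5.4877, hold=13.9995 ⇒ V=13.9995 continue | (k=2,j=1): S=139.1300, (K−S)⁺=0.0000, hold=2.7463 ⇒ V=2.7463 continue | (k=2,j=2): S=195.7001, (K−S)⁺=0.0000, hold=0.0000 ⇒ V=0.0000 continue  boundary S*=-
step 1: (k=1,j=0): S=117.3102, (K−S)⁺=0.0000, hold=8.4305 ⇒ V=8.4305 continue | (k=1,j=1): S=165.0084, (K−S)⁺=0.0000, hold=1.3940 ⇒ V=1.3940 continue  boundary S*=-
step 0: (k=0,j=0): S=139.1300, (K−S)⁺=0.0000, hold=4.9516 ⇒ V=4.9516 continue  boundary S*=-

price = 4.9516
boundary = - - - - 70.3202
tree:
4.9516
8.4305 1.3940
13.9995 2.7463 0.0000
22.4395 5.4105 0.0000 0.0000
34.0798 10.6594 0.0000 0.0000 0.0000
45.1082 21.0002 0.0000 0.0000 0.0000 0.0000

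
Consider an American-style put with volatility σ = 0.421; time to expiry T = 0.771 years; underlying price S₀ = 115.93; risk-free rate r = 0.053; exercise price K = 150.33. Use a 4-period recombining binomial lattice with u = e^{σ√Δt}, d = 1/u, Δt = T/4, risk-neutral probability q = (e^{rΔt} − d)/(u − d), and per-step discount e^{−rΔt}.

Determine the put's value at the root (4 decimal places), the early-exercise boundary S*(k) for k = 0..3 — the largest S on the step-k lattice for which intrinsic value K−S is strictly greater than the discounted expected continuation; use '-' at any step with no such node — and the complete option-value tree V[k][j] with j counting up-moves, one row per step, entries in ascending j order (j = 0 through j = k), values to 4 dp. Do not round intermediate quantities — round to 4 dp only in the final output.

price = 38.5844
boundary = - 96.3660 80.1036 96.3660
tree:
38.5844
53.9640 22.8486
70.2264 36.1083 9.0597
83.7444 53.9640 17.6537 0.0000
94.9812 70.2264 34.4000 0.0000 0.0000

params: Δt=0.19275 u=1.20302 d=0.83124 q=0.48154 e^(-rΔt)=0.98984
t_4 payoffs: 94.9812 70.2264 34.4000 0.0000 0.0000
t_3: node(3,0) S=66.5856 payoff=83.7444 vs cont=82.2165 → 83.7444 [stop]  node(3,1) S=96.3660 payoff=53.9640 vs cont=52.4361 → 53.9640 [stop]  node(3,2) S=139.4658 payoff=10.8642 vs cont=17.6537 → 17.6537 [wait]  node(3,3) S=201.8420 payoff=0.0000 vs cont=0.0000 → 0.0000 [wait]  ⇒ S*(3)=96.3660
t_2: node(2,0) S=80.1036 payoff=70.2264 vs cont=68.6985 → 70.2264 [stop]  node(2,1) S=115.9300 payoff=34.4000 vs cont=36.1083 → 36.1083 [wait]  node(2,2) S=167.7798 payoff=0.0000 vs cont=9.0597 → 9.0597 [wait]  ⇒ S*(2)=80.1036
t_1: node(1,0) S=96.3660 payoff=53.9640 vs cont=53.2503 → 53.9640 [stop]  node(1,1) S=139.4658 payoff=10.8642 vs cont=22.8486 → 22.8486 [wait]  ⇒ S*(1)=96.3660
t_0: node(0,0) S=115.9300 payoff=34.4000 vs cont=38.5844 → 38.5844 [wait]  ⇒ S*(0)=-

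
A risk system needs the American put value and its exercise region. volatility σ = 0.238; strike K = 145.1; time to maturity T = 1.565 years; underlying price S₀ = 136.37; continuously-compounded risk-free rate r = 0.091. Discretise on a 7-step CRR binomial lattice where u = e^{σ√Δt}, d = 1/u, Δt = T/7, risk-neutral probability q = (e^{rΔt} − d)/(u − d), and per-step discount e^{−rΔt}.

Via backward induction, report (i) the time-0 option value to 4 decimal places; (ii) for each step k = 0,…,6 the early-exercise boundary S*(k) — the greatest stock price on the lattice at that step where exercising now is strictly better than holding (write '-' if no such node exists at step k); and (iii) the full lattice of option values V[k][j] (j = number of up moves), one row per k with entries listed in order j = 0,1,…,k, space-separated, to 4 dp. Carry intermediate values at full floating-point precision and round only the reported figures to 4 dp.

params: Δt=0.22357 u=1.11911 d=0.89357 q=0.56302 e^(-rΔt)=0.97986
t_7 payoffs: 83.0692 67.4121 47.8029 23.2443 0.0000 0.0000 0.0000 0.0000
t_6: node(6,0) S=69.4194 payoff=75.6806 vs cont=72.7584 → 75.6806 [stop]  node(6,1) S=86.9414 payoff=58.1586 vs cont=55.2364 → 58.1586 [stop]  node(6,2) S=108.8862 payoff=36.2138 vs cont=33.2916 → 36.2138 [stop]  node(6,3) S=136.3700 payoff=8.7300 vs cont=9.9526 → 9.9526 [wait]  node(6,4) S=170.7910 payoff=0.0000 vs cont=0.0000 → 0.0000 [wait]  node(6,5) S=213.9001 payoff=0.0000 vs cont=0.0000 → 0.0000 [wait]  node(6,6) S=267.8904 payoff=0.0000 vs cont=0.0000 → 0.0000 [wait]  ⇒ S*(6)=108.8862
t_5: node(5,0) S=77.6879 payoff=67.4121 vs cont=64.4898 → 67.4121 [stop]  node(5,1) S=97.2971 payoff=47.8029 vs cont=44.8807 → 47.8029 [stop]  node(5,2) S=121.8557 payoff=23.2443 vs cont=20.9966 → 23.2443 [stop]  node(5,3) S=152.6131 payoff=0.0000 vs cont=4.2615 → 4.2615 [wait]  node(5,4) S=191.1340 payoff=0.0000 vs cont=0.0000 → 0.0000 [wait]  node(5,5) S=239.3779 payoff=0.0000 vs cont=0.0000 → 0.0000 [wait]  ⇒ S*(5)=121.8557
t_4: node(4,0) S=86.9414 payoff=58.1586 vs cont=55.2364 → 58.1586 [stop]  node(4,1) S=108.8862 payoff=36.2138 vs cont=33.2916 → 36.2138 [stop]  node(4,2) S=136.3700 payoff=8.7300 vs cont=12.3036 → 12.3036 [wait]  node(4,3) S=170.7910 payoff=0.0000 vs cont=1.8247 → 1.8247 [wait]  node(4,4) S=213.9001 payoff=0.0000 vs cont=0.0000 → 0.0000 [wait]  ⇒ S*(4)=108.8862
t_3: node(3,0) S=97.2971 payoff=47.8029 vs cont=44.8807 → 47.8029 [stop]  node(3,1) S=121.8557 payoff=23.2443 vs cont=22.2936 → 23.2443 [stop]  node(3,2) S=152.6131 payoff=0.0000 vs cont=6.2748 → 6.2748 [wait]  node(3,3) S=191.1340 payoff=0.0000 vs cont=0.7813 → 0.7813 [wait]  ⇒ S*(3)=121.8557
t_2: node(2,0) S=108.8862 payoff=36.2138 vs cont=33.2916 → 36.2138 [stop]  node(2,1) S=136.3700 payoff=8.7300 vs cont=13.4143 → 13.4143 [wait]  node(2,2) S=170.7910 payoff=0.0000 vs cont=3.1177 → 3.1177 [wait]  ⇒ S*(2)=108.8862
t_1: node(1,0) S=121.8557 payoff=23.2443 vs cont=22.9064 → 23.2443 [stop]  node(1,1) S=152.6131 payoff=0.0000 vs cont=7.4637 → 7.4637 [wait]  ⇒ S*(1)=121.8557
t_0: node(0,0) S=136.3700 payoff=8.7300 vs cont=14.0703 → 14.0703 [wait]  ⇒ S*(0)=-

price = 14.0703
boundary = - 121.8557 108.8862 121.8557 108.8862 121.8557 108.8862
tree:
14.0703
23.2443 7.4637
36.2138 13.4143 3.1177
47.8029 23.2443 6.2748 0.7813
58.1586 36.2138 12.3036 1.8247 0.0000
67.4121 47.8029 23.2443 4.2615 0.0000 0.0000
75.6806 58.1586 36.2138 9.9526 0.0000 0.0000 0.0000
83.0692 67.4121 47.8029 23.2443 0.0000 0.0000 0.0000 0.0000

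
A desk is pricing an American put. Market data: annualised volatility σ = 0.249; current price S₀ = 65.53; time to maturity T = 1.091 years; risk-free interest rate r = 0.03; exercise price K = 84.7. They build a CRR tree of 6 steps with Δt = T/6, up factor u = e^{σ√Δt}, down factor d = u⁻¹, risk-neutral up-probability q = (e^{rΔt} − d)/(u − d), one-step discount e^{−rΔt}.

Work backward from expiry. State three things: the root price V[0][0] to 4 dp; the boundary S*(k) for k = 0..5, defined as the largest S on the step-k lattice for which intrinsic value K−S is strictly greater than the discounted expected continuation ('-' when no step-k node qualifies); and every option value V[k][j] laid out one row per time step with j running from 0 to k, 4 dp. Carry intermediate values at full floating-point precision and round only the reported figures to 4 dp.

price = 19.6535
boundary = - 58.9288 52.9925 58.9288 65.5300 72.8707
tree:
19.6535
25.7712 13.7312
31.7075 19.2525 8.3425
37.0457 25.7712 12.9237 3.8379
41.8462 31.7075 19.1700 6.7986 0.9096
46.1631 37.0457 25.7712 11.8293 1.8261 0.0000
50.0451 41.8462 31.7075 19.1700 3.6663 0.0000 0.0000

params: Δt=0.18183 u=1.11202 d=0.89926 q=0.49919 e^(-rΔt)=0.99456
t_6 payoffs: 50.0451 41.8462 31.7075 19.1700 3.6663 0.0000 0.0000
t_5: node(5,0) S=38.5369 payoff=46.1631 vs cont=45.7023 → 46.1631 [stop]  node(5,1) S=47.6543 payoff=37.0457 vs cont=36.5849 → 37.0457 [stop]  node(5,2) S=58.9288 payoff=25.7712 vs cont=25.3104 → 25.7712 [stop]  node(5,3) S=72.8707 payoff=11.8293 vs cont=11.3685 → 11.8293 [stop]  node(5,4) S=90.1111 payoff=0.0000 vs cont=1.8261 → 1.8261 [wait]  node(5,5) S=111.4304 payoff=0.0000 vs cont=0.0000 → 0.0000 [wait]  ⇒ S*(5)=72.8707
t_4: node(4,0) S=42.8538 payoff=41.8462 vs cont=41.3854 → 41.8462 [stop]  node(4,1) S=52.9925 payoff=31.7075 vs cont=31.2467 → 31.7075 [stop]  node(4,2) S=65.5300 payoff=19.1700 vs cont=18.7092 → 19.1700 [stop]  node(4,3) S=81.0337 payoff=3.6663 vs cont=6.7986 → 6.7986 [wait]  node(4,4) S=100.2053 payoff=0.0000 vs cont=0.9096 → 0.9096 [wait]  ⇒ S*(4)=65.5300
t_3: node(3,0) S=47.6543 payoff=37.0457 vs cont=36.5849 → 37.0457 [stop]  node(3,1) S=58.9288 payoff=25.7712 vs cont=25.3104 → 25.7712 [stop]  node(3,2) S=72.8707 payoff=11.8293 vs cont=12.9237 → 12.9237 [wait]  node(3,3) S=90.1111 payoff=0.0000 vs cont=3.8379 → 3.8379 [wait]  ⇒ S*(3)=58.9288
t_2: node(2,0) S=52.9925 payoff=31.7075 vs cont=31.2467 → 31.7075 [stop]  node(2,1) S=65.5300 payoff=19.1700 vs cont=19.2525 → 19.2525 [wait]  node(2,2) S=81.0337 payoff=3.6663 vs cont=8.3425 → 8.3425 [wait]  ⇒ S*(2)=52.9925
t_1: node(1,0) S=58.9288 payoff=25.7712 vs cont=25.3514 → 25.7712 [stop]  node(1,1) S=72.8707 payoff=11.8293 vs cont=13.7312 → 13.7312 [wait]  ⇒ S*(1)=58.9288
t_0: node(0,0) S=65.5300 payoff=19.1700 vs cont=19.6535 → 19.6535 [wait]  ⇒ S*(0)=-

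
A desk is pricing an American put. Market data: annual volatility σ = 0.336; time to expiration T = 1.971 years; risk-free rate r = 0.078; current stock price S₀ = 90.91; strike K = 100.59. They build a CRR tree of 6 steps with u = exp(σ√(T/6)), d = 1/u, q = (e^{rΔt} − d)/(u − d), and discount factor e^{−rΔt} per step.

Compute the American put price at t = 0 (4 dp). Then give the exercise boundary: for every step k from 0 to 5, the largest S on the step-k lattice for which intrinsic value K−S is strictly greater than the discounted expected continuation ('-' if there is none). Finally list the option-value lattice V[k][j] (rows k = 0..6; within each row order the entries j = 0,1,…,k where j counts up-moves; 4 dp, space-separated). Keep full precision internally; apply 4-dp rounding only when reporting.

params: Δt=0.32850 u=1.21237 d=0.82483 q=0.51897 e^(-rΔt)=0.97470
t_6 payoffs: 71.9615 58.5106 38.7399 9.6800 0.0000 0.0000 0.0000
t_5: node(5,0) S=34.7083 payoff=65.8817 vs cont=63.3370 → 65.8817 [stop]  node(5,1) S=51.0158 payoff=49.5742 vs cont=47.0295 → 49.5742 [stop]  node(5,2) S=74.9853 payoff=25.6047 vs cont=23.0600 → 25.6047 [stop]  node(5,3) S=110.2167 payoff=0.0000 vs cont=4.5385 → 4.5385 [wait]  node(5,4) S=162.0013 payoff=0.0000 vs cont=0.0000 → 0.0000 [wait]  node(5,5) S=238.1166 payoff=0.0000 vs cont=0.0000 → 0.0000 [wait]  ⇒ S*(5)=74.9853
t_4: node(4,0) S=42.0794 payoff=58.5106 vs cont=55.9660 → 58.5106 [stop]  node(4,1) S=61.8501 payoff=38.7399 vs cont=36.1952 → 38.7399 [stop]  node(4,2) S=90.9100 payoff=9.6800 vs cont=14.3007 → 14.3007 [wait]  node(4,3) S=133.6235 payoff=0.0000 vs cont=2.1279 → 2.1279 [wait]  node(4,4) S=196.4057 payoff=0.0000 vs cont=0.0000 → 0.0000 [wait]  ⇒ S*(4)=61.8501
t_3: node(3,0) S=51.0158 payoff=49.5742 vs cont=47.0295 → 49.5742 [stop]  node(3,1) S=74.9853 payoff=25.6047 vs cont=25.3974 → 25.6047 [stop]  node(3,2) S=110.2167 payoff=0.0000 vs cont=7.7814 → 7.7814 [wait]  node(3,3) S=162.0013 payoff=0.0000 vs cont=0.9977 → 0.9977 [wait]  ⇒ S*(3)=74.9853
t_2: node(2,0) S=61.8501 payoff=38.7399 vs cont=36.1952 → 38.7399 [stop]  node(2,1) S=90.9100 payoff=9.6800 vs cont=15.9411 → 15.9411 [wait]  node(2,2) S=133.6235 payoff=0.0000 vs cont=4.1530 → 4.1530 [wait]  ⇒ S*(2)=61.8501
t_1: node(1,0) S=74.9853 payoff=25.6047 vs cont=26.2272 → 26.2272 [wait]  node(1,1) S=110.2167 payoff=0.0000 vs cont=9.5749 → 9.5749 [wait]  ⇒ S*(1)=-
t_0: node(0,0) S=90.9100 payoff=9.6800 vs cont=17.1402 → 17.1402 [wait]  ⇒ S*(0)=-

price = 17.1402
boundary = - - 61.8501 74.9853 61.8501 74.9853
tree:
17.1402
26.2272 9.5749
38.7399 15.9411 4.1530
49.5742 25.6047 7.7814 0.9977
58.5106 38.7399 14.3007 2.1279 0.0000
65.8817 49.5742 25.6047 4.5385 0.0000 0.0000
71.9615 58.5106 38.7399 9.6800 0.0000 0.0000 0.0000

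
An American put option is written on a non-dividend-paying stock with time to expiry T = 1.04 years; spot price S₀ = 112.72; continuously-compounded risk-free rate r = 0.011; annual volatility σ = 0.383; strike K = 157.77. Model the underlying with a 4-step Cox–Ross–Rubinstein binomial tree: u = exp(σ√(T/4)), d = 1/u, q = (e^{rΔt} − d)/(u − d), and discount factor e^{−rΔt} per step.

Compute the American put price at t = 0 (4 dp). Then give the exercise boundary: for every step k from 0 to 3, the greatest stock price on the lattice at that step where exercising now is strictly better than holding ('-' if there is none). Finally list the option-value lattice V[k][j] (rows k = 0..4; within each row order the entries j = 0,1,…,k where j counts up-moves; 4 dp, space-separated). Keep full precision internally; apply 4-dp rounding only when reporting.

params: Δt=0.26000 u=1.21567 d=0.82259 q=0.45862 e^(-rΔt)=0.99714
t_4 payoffs: 106.1589 81.4968 45.0500 0.0000 0.0000
t_3: node(3,0) S=62.7419 payoff=95.0281 vs cont=94.5775 → 95.0281 [stop]  node(3,1) S=92.7228 payoff=65.0472 vs cont=64.5966 → 65.0472 [stop]  node(3,2) S=137.0299 payoff=20.7401 vs cont=24.3196 → 24.3196 [wait]  node(3,3) S=202.5090 payoff=0.0000 vs cont=0.0000 → 0.0000 [wait]  ⇒ S*(3)=92.7228
t_2: node(2,0) S=76.2732 payoff=81.4968 vs cont=81.0462 → 81.4968 [stop]  node(2,1) S=112.7200 payoff=45.0500 vs cont=46.2364 → 46.2364 [wait]  node(2,2) S=166.5827 payoff=0.0000 vs cont=13.1286 → 13.1286 [wait]  ⇒ S*(2)=76.2732
t_1: node(1,0) S=92.7228 payoff=65.0472 vs cont=65.1392 → 65.1392 [wait]  node(1,1) S=137.0299 payoff=20.7401 vs cont=30.9639 → 30.9639 [wait]  ⇒ S*(1)=-
t_0: node(0,0) S=112.7200 payoff=45.0500 vs cont=49.3245 → 49.3245 [wait]  ⇒ S*(0)=-

price = 49.3245
boundary = - - 76.2732 92.7228
tree:
49.3245
65.1392 30.9639
81.4968 46.2364 13.1286
95.0281 65.0472 24.3196 0.0000
106.1589 81.4968 45.0500 0.0000 0.0000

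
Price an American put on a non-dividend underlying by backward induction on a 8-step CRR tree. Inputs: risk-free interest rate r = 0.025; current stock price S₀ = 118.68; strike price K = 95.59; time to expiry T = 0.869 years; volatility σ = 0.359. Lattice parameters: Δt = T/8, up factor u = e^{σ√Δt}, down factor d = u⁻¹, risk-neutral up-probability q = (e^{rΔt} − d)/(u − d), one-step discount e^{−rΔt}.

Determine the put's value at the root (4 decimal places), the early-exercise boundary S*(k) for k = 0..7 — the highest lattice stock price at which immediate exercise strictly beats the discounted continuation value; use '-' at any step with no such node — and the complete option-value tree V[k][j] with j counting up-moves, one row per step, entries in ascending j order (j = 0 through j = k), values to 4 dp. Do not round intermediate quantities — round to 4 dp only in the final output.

Δt=0.10862, u=1.12560, d=0.88841, q=0.48192, disc=e^(-rΔt)=0.99729
k=8 terminal: V=max(K-S,0) → 49.5335 37.2371 21.6577 1.9189 0.0000 0.0000 0.0000 0.0000 0.0000
k=7: j=0 S=51.8414 intr=43.7486 cont=43.4894 V=43.7486[EX]; j=1 S=65.6823 intr=29.9077 cont=29.6485 V=29.9077[EX]; j=2 S=83.2185 intr=12.3715 cont=12.1123 V=12.3715[EX]; j=3 S=105.4367 intr=0.0000 cont=0.9914 V=0.9914[hold]; j=4 S=133.5868 intr=0.0000 cont=0.0000 V=0.0000[hold]; j=5 S=169.2525 intr=0.0000 cont=0.0000 V=0.0000[hold]; j=6 S=214.4405 intr=0.0000 cont=0.0000 V=0.0000[hold]; j=7 S=271.6931 intr=0.0000 cont=0.0000 V=0.0000[hold]  S*(7)=83.2185
k=6: j=0 S=58.3529 intr=37.2371 cont=36.9779 V=37.2371[EX]; j=1 S=73.9323 intr=21.6577 cont=21.3985 V=21.6577[EX]; j=2 S=93.6711 intr=1.9189 cont=6.8685 V=6.8685[hold]; j=3 S=118.6800 intr=0.0000 cont=0.5122 V=0.5122[hold]; j=4 S=150.3659 intr=0.0000 cont=0.0000 V=0.0000[hold]; j=5 S=190.5114 intr=0.0000 cont=0.0000 V=0.0000[hold]; j=6 S=241.3752 intr=0.0000 cont=0.0000 V=0.0000[hold]  S*(6)=73.9323
k=5: j=0 S=65.6823 intr=29.9077 cont=29.6485 V=29.9077[EX]; j=1 S=83.2185 intr=12.3715 cont=14.4911 V=14.4911[hold]; j=2 S=105.4367 intr=0.0000 cont=3.7950 V=3.7950[hold]; j=3 S=133.5868 intr=0.0000 cont=0.2647 V=0.2647[hold]; j=4 S=169.2525 intr=0.0000 cont=0.0000 V=0.0000[hold]; j=5 S=214.4405 intr=0.0000 cont=0.0000 V=0.0000[hold]  S*(5)=65.6823
k=4: j=0 S=73.9323 intr=21.6577 cont=22.4172 V=22.4172[hold]; j=1 S=93.6711 intr=1.9189 cont=9.3111 V=9.3111[hold]; j=2 S=118.6800 intr=0.0000 cont=2.0880 V=2.0880[hold]; j=3 S=150.3659 intr=0.0000 cont=0.1367 V=0.1367[hold]; j=4 S=190.5114 intr=0.0000 cont=0.0000 V=0.0000[hold]  S*(4)=-
k=3: j=0 S=83.2185 intr=12.3715 cont=16.0575 V=16.0575[hold]; j=1 S=105.4367 intr=0.0000 cont=5.8144 V=5.8144[hold]; j=2 S=133.5868 intr=0.0000 cont=1.1445 V=1.1445[hold]; j=3 S=169.2525 intr=0.0000 cont=0.0707 V=0.0707[hold]  S*(3)=-
k=2: j=0 S=93.6711 intr=1.9189 cont=11.0910 V=11.0910[hold]; j=1 S=118.6800 intr=0.0000 cont=3.5542 V=3.5542[hold]; j=2 S=150.3659 intr=0.0000 cont=0.6253 V=0.6253[hold]  S*(2)=-
k=1: j=0 S=105.4367 intr=0.0000 cont=7.4386 V=7.4386[hold]; j=1 S=133.5868 intr=0.0000 cont=2.1369 V=2.1369[hold]  S*(1)=-
k=0: j=0 S=118.6800 intr=0.0000 cont=4.8704 V=4.8704[hold]  S*(0)=-

price = 4.8704
boundary = - - - - - 65.6823 73.9323 83.2185
tree:
4.8704
7.4386 2.1369
11.0910 3.5542 0.6253
16.0575 5.8144 1.1445 0.0707
22.4172 9.3111 2.0880 0.1367 0.0000
29.9077 14.4911 3.7950 0.2647 0.0000 0.0000
37.2371 21.6577 6.8685 0.5122 0.0000 0.0000 0.0000
43.7486 29.9077 12.3715 0.9914 0.0000 0.0000 0.0000 0.0000
49.5335 37.2371 21.6577 1.9189 0.0000 0.0000 0.0000 0.0000 0.0000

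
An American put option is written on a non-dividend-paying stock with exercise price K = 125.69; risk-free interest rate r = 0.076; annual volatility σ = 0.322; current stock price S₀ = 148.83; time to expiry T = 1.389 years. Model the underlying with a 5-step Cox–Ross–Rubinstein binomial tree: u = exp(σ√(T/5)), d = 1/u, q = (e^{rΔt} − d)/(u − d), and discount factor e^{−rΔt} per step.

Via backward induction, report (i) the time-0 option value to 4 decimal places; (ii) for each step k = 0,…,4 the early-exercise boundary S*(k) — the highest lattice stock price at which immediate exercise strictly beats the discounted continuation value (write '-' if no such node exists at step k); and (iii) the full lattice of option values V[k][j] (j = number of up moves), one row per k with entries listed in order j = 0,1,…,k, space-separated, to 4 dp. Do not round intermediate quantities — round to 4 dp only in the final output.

Δt=0.27780  u=1.18497  d=0.84390  q=0.52023  discount=0.97911
step 5 (expiry): payoffs max(K−S,0) = 61.9873 36.2420 0.0917 0.0000 0.0000 0.0000
step 4: (k=4,j=0): S=75.4856, (K−S)⁺=50.2044, hold=47.5785 ⇒ V=50.2044 exercise | (k=4,j=1): S=105.9930, (K−S)⁺=19.6970, hold=17.0711 ⇒ V=19.6970 exercise | (k=4,j=2): S=148.8300, (K−S)⁺=0.0000, hold=0.0431 ⇒ V=0.0431 continue | (k=4,j=3): S=208.9795, (K−S)⁺=0.0000, hold=0.0000 ⇒ V=0.0000 continue | (k=4,j=4): S=293.4383, (K−S)⁺=0.0000, hold=0.0000 ⇒ V=0.0000 continue  boundary S*=105.9930
step 3: (k=3,j=0): S=89.4480, (K−S)⁺=36.2420, hold=33.6161 ⇒ V=36.2420 exercise | (k=3,j=1): S=125.5983, (K−S)⁺=0.0917, hold=9.2745 ⇒ V=9.2745 continue | (k=3,j=2): S=176.3588, (K−S)⁺=0.0000, hold=0.0202 ⇒ V=0.0202 continue | (k=3,j=3): S=247.6340, (K−S)⁺=0.0000, hold=0.0000 ⇒ V=0.0000 continue  boundary S*=89.4480
step 2: (k=2,j=0): S=105.9930, (K−S)⁺=19.6970, hold=21.7485 ⇒ V=21.7485 continue | (k=2,j=1): S=148.8300, (K−S)⁺=0.0000, hold=4.3669 ⇒ V=4.3669 continue | (k=2,j=2): S=208.9795, (K−S)⁺=0.0000, hold=0.0095 ⇒ V=0.0095 continue  boundary S*=-
step 1: (k=1,j=0): S=125.5983, (K−S)⁺=0.0917, hold=12.4406 ⇒ V=12.4406 continue | (k=1,j=1): S=176.3588, (K−S)⁺=0.0000, hold=2.0562 ⇒ V=2.0562 continue  boundary S*=-
step 0: (k=0,j=0): S=148.8300, (K−S)⁺=0.0000, hold=6.8912 ⇒ V=6.8912 continue  boundary S*=-

price = 6.8912
boundary = - - - 89.4480 105.9930
tree:
6.8912
12.4406 2.0562
21.7485 4.3669 0.0095
36.2420 9.2745 0.0202 0.0000
50.2044 19.6970 0.0431 0.0000 0.0000
61.9873 36.2420 0.0917 0.0000 0.0000 0.0000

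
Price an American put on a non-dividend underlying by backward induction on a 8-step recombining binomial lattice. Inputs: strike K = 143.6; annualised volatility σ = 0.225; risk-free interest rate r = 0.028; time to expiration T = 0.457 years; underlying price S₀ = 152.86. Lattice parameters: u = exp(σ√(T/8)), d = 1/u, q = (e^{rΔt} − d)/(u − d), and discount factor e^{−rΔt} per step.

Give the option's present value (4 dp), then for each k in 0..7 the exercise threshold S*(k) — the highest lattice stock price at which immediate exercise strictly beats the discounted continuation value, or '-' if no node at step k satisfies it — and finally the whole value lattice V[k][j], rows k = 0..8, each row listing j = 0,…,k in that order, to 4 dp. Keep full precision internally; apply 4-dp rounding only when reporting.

Δt=0.05713  u=1.05525  d=0.94764  q=0.50144  discount=0.99840
step 8 (expiry): payoffs max(K−S,0) = 44.1846 32.8959 20.3253 6.3274 0.0000 0.0000 0.0000 0.0000 0.0000
step 7: (k=7,j=0): S=104.9081, (K−S)⁺=38.6919, hold=38.4624 ⇒ V=38.6919 exercise | (k=7,j=1): S=116.8204, (K−S)⁺=26.7796, hold=26.5501 ⇒ V=26.7796 exercise | (k=7,j=2): S=130.0855, (K−S)⁺=13.5145, hold=13.2850 ⇒ V=13.5145 exercise | (k=7,j=3): S=144.8568, (K−S)⁺=0.0000, hold=3.1496 ⇒ V=3.1496 continue | (k=7,j=4): S=161.3054, (K−S)⁺=0.0000, hold=0.0000 ⇒ V=0.0000 continue | (k=7,j=5): S=179.6217, (K−S)⁺=0.0000, hold=0.0000 ⇒ V=0.0000 continue | (k=7,j=6): S=200.0179, (K−S)⁺=0.0000, hold=0.0000 ⇒ V=0.0000 continue | (k=7,j=7): S=222.7301, (K−S)⁺=0.0000, hold=0.0000 ⇒ V=0.0000 continue  boundary S*=130.0855
step 6: (k=6,j=0): S=110.7041, (K−S)⁺=32.8959, hold=32.6664 ⇒ V=32.8959 exercise | (k=6,j=1): S=123.2747, (K−S)⁺=20.3253, hold=20.0958 ⇒ V=20.3253 exercise | (k=6,j=2): S=137.2726, (K−S)⁺=6.3274, hold=8.3039 ⇒ V=8.3039 continue | (k=6,j=3): S=152.8600, (K−S)⁺=0.0000, hold=1.5678 ⇒ V=1.5678 continue | (k=6,j=4): S=170.2174, (K−S)⁺=0.0000, hold=0.0000 ⇒ V=0.0000 continue | (k=6,j=5): S=189.5457, (K−S)⁺=0.0000, hold=0.0000 ⇒ V=0.0000 continue | (k=6,j=6): S=211.0687, (K−S)⁺=0.0000, hold=0.0000 ⇒ V=0.0000 continue  boundary S*=123.2747
step 5: (k=5,j=0): S=116.8204, (K−S)⁺=26.7796, hold=26.5501 ⇒ V=26.7796 exercise | (k=5,j=1): S=130.0855, (K−S)⁺=13.5145, hold=14.2745 ⇒ V=14.2745 continue | (k=5,j=2): S=144.8568, (K−S)⁺=0.0000, hold=4.9183 ⇒ V=4.9183 continue | (k=5,j=3): S=161.3054, (K−S)⁺=0.0000, hold=0.7804 ⇒ V=0.7804 continue | (k=5,j=4): S=179.6217, (K−S)⁺=0.0000, hold=0.0000 ⇒ V=0.0000 continue | (k=5,j=5): S=200.0179, (K−S)⁺=0.0000, hold=0.0000 ⇒ V=0.0000 continue  boundary S*=116.8204
step 4: (k=4,j=0): S=123.2747, (K−S)⁺=20.3253, hold=20.4763 ⇒ V=20.4763 continue | (k=4,j=1): S=137.2726, (K−S)⁺=6.3274, hold=9.5676 ⇒ V=9.5676 continue | (k=4,j=2): S=152.8600, (K−S)⁺=0.0000, hold=2.8388 ⇒ V=2.8388 continue | (k=4,j=3): S=170.2174, (K−S)⁺=0.0000, hold=0.3884 ⇒ V=0.3884 continue | (k=4,j=4): S=189.5457, (K−S)⁺=0.0000, hold=0.0000 ⇒ V=0.0000 continue  boundary S*=-
step 3: (k=3,j=0): S=130.0855, (K−S)⁺=13.5145, hold=14.9823 ⇒ V=14.9823 continue | (k=3,j=1): S=144.8568, (K−S)⁺=0.0000, hold=6.1837 ⇒ V=6.1837 continue | (k=3,j=2): S=161.3054, (K−S)⁺=0.0000, hold=1.6076 ⇒ V=1.6076 continue | (k=3,j=3): S=179.6217, (K−S)⁺=0.0000, hold=0.1934 ⇒ V=0.1934 continue  boundary S*=-
step 2: (k=2,j=0): S=137.2726, (K−S)⁺=6.3274, hold=10.5535 ⇒ V=10.5535 continue | (k=2,j=1): S=152.8600, (K−S)⁺=0.0000, hold=3.8828 ⇒ V=3.8828 continue | (k=2,j=2): S=170.2174, (K−S)⁺=0.0000, hold=0.8970 ⇒ V=0.8970 continue  boundary S*=-
step 1: (k=1,j=0): S=144.8568, (K−S)⁺=0.0000, hold=7.1971 ⇒ V=7.1971 continue | (k=1,j=1): S=161.3054, (K−S)⁺=0.0000, hold=2.3818 ⇒ V=2.3818 continue  boundary S*=-
step 0: (k=0,j=0): S=152.8600, (K−S)⁺=0.0000, hold=4.7749 ⇒ V=4.7749 continue  boundary S*=-

price = 4.7749
boundary = - - - - - 116.8204 123.2747 130.0855
tree:
4.7749
7.1971 2.3818
10.5535 3.8828 0.8970
14.9823 6.1837 1.6076 0.1934
20.4763 9.5676 2.8388 0.3884 0.0000
26.7796 14.2745 4.9183 0.7804 0.0000 0.0000
32.8959 20.3253 8.3039 1.5678 0.0000 0.0000 0.0000
38.6919 26.7796 13.5145 3.1496 0.0000 0.0000 0.0000 0.0000
44.1846 32.8959 20.3253 6.3274 0.0000 0.0000 0.0000 0.0000 0.0000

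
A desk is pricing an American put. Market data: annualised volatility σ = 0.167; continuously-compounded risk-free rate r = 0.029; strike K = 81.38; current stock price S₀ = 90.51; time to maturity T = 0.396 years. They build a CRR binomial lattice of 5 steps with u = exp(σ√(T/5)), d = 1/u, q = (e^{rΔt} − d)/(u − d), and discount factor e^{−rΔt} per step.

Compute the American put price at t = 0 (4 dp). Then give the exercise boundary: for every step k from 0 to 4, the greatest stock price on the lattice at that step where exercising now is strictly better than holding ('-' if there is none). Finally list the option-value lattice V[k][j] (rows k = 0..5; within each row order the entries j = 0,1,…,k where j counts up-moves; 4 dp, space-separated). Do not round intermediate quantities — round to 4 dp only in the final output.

Δt=0.07920, u=1.04812, d=0.95409, q=0.51271, disc=e^(-rΔt)=0.99771
k=5 terminal: V=max(K-S,0) → 9.8247 2.7726 0.0000 0.0000 0.0000 0.0000
k=4: j=0 S=74.9985 intr=6.3815 cont=6.1948 V=6.3815[EX]; j=1 S=82.3900 intr=0.0000 cont=1.3479 V=1.3479[hold]; j=2 S=90.5100 intr=0.0000 cont=0.0000 V=0.0000[hold]; j=3 S=99.4302 intr=0.0000 cont=0.0000 V=0.0000[hold]; j=4 S=109.2296 intr=0.0000 cont=0.0000 V=0.0000[hold]  S*(4)=74.9985
k=3: j=0 S=78.6074 intr=2.7726 cont=3.7920 V=3.7920[hold]; j=1 S=86.3546 intr=0.0000 cont=0.6553 V=0.6553[hold]; j=2 S=94.8653 intr=0.0000 cont=0.0000 V=0.0000[hold]; j=3 S=104.2148 intr=0.0000 cont=0.0000 V=0.0000[hold]  S*(3)=-
k=2: j=0 S=82.3900 intr=0.0000 cont=2.1788 V=2.1788[hold]; j=1 S=90.5100 intr=0.0000 cont=0.3186 V=0.3186[hold]; j=2 S=99.4302 intr=0.0000 cont=0.0000 V=0.0000[hold]  S*(2)=-
k=1: j=0 S=86.3546 intr=0.0000 cont=1.2223 V=1.2223[hold]; j=1 S=94.8653 intr=0.0000 cont=0.1549 V=0.1549[hold]  S*(1)=-
k=0: j=0 S=90.5100 intr=0.0000 cont=0.6735 V=0.6735[hold]  S*(0)=-

price = 0.6735
boundary = - - - - 74.9985
tree:
0.6735
1.2223 0.1549
2.1788 0.3186 0.0000
3.7920 0.6553 0.0000 0.0000
6.3815 1.3479 0.0000 0.0000 0.0000
9.8247 2.7726 0.0000 0.0000 0.0000 0.0000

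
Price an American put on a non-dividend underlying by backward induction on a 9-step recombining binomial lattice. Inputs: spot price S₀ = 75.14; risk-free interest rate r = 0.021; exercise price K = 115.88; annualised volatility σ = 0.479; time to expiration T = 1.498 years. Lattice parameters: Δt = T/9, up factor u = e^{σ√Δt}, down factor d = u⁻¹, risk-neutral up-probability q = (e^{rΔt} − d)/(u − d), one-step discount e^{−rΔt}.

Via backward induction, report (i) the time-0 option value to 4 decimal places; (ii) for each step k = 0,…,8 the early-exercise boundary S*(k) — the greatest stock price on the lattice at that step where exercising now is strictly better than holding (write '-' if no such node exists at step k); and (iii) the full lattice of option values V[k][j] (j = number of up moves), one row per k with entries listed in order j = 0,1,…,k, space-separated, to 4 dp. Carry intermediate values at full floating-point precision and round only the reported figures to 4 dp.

Δt=0.16644  u=1.21582  d=0.82249  q=0.46020  discount=0.99651
step 9 (expiry): payoffs max(K−S,0) = 102.9368 96.7471 87.5973 74.0718 54.0782 24.5231 0.0000 0.0000 0.0000 0.0000
step 8: (k=8,j=0): S=15.7366, (K−S)⁺=100.1434, hold=99.7391 ⇒ V=100.1434 exercise | (k=8,j=1): S=23.2622, (K−S)⁺=92.6178, hold=92.2135 ⇒ V=92.6178 exercise | (k=8,j=2): S=34.3867, (K−S)⁺=81.4933, hold=81.0889 ⇒ V=81.4933 exercise | (k=8,j=3): S=50.8313, (K−S)⁺=65.0487, hold=64.6444 ⇒ V=65.0487 exercise | (k=8,j=4): S=75.1400, (K−S)⁺=40.7400, hold=40.3357 ⇒ V=40.7400 exercise | (k=8,j=5): S=111.0737, (K−S)⁺=4.8063, hold=13.1914 ⇒ V=13.1914 continue | (k=8,j=6): S=164.1918, (K−S)⁺=0.0000, hold=0.0000 ⇒ V=0.0000 continue | (k=8,j=7): S=242.7121, (K−S)⁺=0.0000, hold=0.0000 ⇒ V=0.0000 continue | (k=8,j=8): S=358.7828, (K−S)⁺=0.0000, hold=0.0000 ⇒ V=0.0000 continue  boundary S*=75.1400
step 7: (k=7,j=0): S=19.1329, (K−S)⁺=96.7471, hold=96.3428 ⇒ V=96.7471 exercise | (k=7,j=1): S=28.2827, (K−S)⁺=87.5973, hold=87.1930 ⇒ V=87.5973 exercise | (k=7,j=2): S=41.8082, (K−S)⁺=74.0718, hold=73.6675 ⇒ V=74.0718 exercise | (k=7,j=3): S=61.8018, (K−S)⁺=54.0782, hold=53.6739 ⇒ V=54.0782 exercise | (k=7,j=4): S=91.3569, (K−S)⁺=24.5231, hold=27.9641 ⇒ V=27.9641 continue | (k=7,j=5): S=135.0459, (K−S)⁺=0.0000, hold=7.0958 ⇒ V=7.0958 continue | (k=7,j=6): S=199.6280, (K−S)⁺=0.0000, hold=0.0000 ⇒ V=0.0000 continue | (k=7,j=7): S=295.0948, (K−S)⁺=0.0000, hold=0.0000 ⇒ V=0.0000 continue  boundary S*=61.8018
step 6: (k=6,j=0): S=23.2622, (K−S)⁺=92.6178, hold=92.2135 ⇒ V=92.6178 exercise | (k=6,j=1): S=34.3867, (K−S)⁺=81.4933, hold=81.0889 ⇒ V=81.4933 exercise | (k=6,j=2): S=50.8313, (K−S)⁺=65.0487, hold=64.6444 ⇒ V=65.0487 exercise | (k=6,j=3): S=75.1400, (K−S)⁺=40.7400, hold=41.9137 ⇒ V=41.9137 continue | (k=6,j=4): S=111.0737, (K−S)⁺=4.8063, hold=18.2964 ⇒ V=18.2964 continue | (k=6,j=5): S=164.1918, (K−S)⁺=0.0000, hold=3.8169 ⇒ V=3.8169 continue | (k=6,j=6): S=242.7121, (K−S)⁺=0.0000, hold=0.0000 ⇒ V=0.0000 continue  boundary S*=50.8313
step 5: (k=5,j=0): S=28.2827, (K−S)⁺=87.5973, hold=87.1930 ⇒ V=87.5973 exercise | (k=5,j=1): S=41.8082, (K−S)⁺=74.0718, hold=73.6675 ⇒ V=74.0718 exercise | (k=5,j=2): S=61.8018, (K−S)⁺=54.0782, hold=54.2121 ⇒ V=54.2121 continue | (k=5,j=3): S=91.3569, (K−S)⁺=24.5231, hold=30.9367 ⇒ V=30.9367 continue | (k=5,j=4): S=135.0459, (K−S)⁺=0.0000, hold=11.5924 ⇒ V=11.5924 continue | (k=5,j=5): S=199.6280, (K−S)⁺=0.0000, hold=2.0532 ⇒ V=2.0532 continue  boundary S*=41.8082
step 4: (k=4,j=0): S=34.3867, (K−S)⁺=81.4933, hold=81.0889 ⇒ V=81.4933 exercise | (k=4,j=1): S=50.8313, (K−S)⁺=65.0487, hold=64.7058 ⇒ V=65.0487 exercise | (k=4,j=2): S=75.1400, (K−S)⁺=40.7400, hold=43.3489 ⇒ V=43.3489 continue | (k=4,j=3): S=111.0737, (K−S)⁺=4.8063, hold=21.9575 ⇒ V=21.9575 continue | (k=4,j=4): S=164.1918, (K−S)⁺=0.0000, hold=7.1773 ⇒ V=7.1773 continue  boundary S*=50.8313
step 3: (k=3,j=0): S=41.8082, (K−S)⁺=74.0718, hold=73.6675 ⇒ V=74.0718 exercise | (k=3,j=1): S=61.8018, (K−S)⁺=54.0782, hold=54.8703 ⇒ V=54.8703 continue | (k=3,j=2): S=91.3569, (K−S)⁺=24.5231, hold=33.3877 ⇒ V=33.3877 continue | (k=3,j=3): S=135.0459, (K−S)⁺=0.0000, hold=15.1027 ⇒ V=15.1027 continue  boundary S*=41.8082
step 2: (k=2,j=0): S=50.8313, (K−S)⁺=65.0487, hold=65.0076 ⇒ V=65.0487 exercise | (k=2,j=1): S=75.1400, (K−S)⁺=40.7400, hold=44.8270 ⇒ V=44.8270 continue | (k=2,j=2): S=111.0737, (K−S)⁺=4.8063, hold=24.8858 ⇒ V=24.8858 continue  boundary S*=50.8313
step 1: (k=1,j=0): S=61.8018, (K−S)⁺=54.0782, hold=55.5481 ⇒ V=55.5481 continue | (k=1,j=1): S=91.3569, (K−S)⁺=24.5231, hold=35.5256 ⇒ V=35.5256 continue  boundary S*=-
step 0: (k=0,j=0): S=75.1400, (K−S)⁺=40.7400, hold=46.1721 ⇒ V=46.1721 continue  boundary S*=-

price = 46.1721
boundary = - - 50.8313 41.8082 50.8313 41.8082 50.8313 61.8018 75.1400
tree:
46.1721
55.5481 35.5256
65.0487 44.8270 24.8858
74.0718 54.8703 33.3877 15.1027
81.4933 65.0487 43.3489 21.9575 7.1773
87.5973 74.0718 54.2121 30.9367 11.5924 2.0532
92.6178 81.4933 65.0487 41.9137 18.2964 3.8169 0.0000
96.7471 87.5973 74.0718 54.0782 27.9641 7.0958 0.0000 0.0000
100.1434 92.6178 81.4933 65.0487 40.7400 13.1914 0.0000 0.0000 0.0000
102.9368 96.7471 87.5973 74.0718 54.0782 24.5231 0.0000 0.0000 0.0000 0.0000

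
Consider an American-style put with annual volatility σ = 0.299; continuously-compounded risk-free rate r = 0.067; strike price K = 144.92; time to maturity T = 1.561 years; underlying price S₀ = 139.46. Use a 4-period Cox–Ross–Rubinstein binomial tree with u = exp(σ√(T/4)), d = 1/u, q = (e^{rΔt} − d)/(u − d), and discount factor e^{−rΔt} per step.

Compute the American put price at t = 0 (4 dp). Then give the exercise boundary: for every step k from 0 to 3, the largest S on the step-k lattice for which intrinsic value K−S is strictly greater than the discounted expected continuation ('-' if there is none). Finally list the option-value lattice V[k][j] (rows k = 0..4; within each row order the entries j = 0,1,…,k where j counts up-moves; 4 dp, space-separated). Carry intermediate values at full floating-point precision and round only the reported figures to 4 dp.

Δt=0.39025, u=1.20537, d=0.82962, q=0.52394, disc=e^(-rΔt)=0.97419
k=4 terminal: V=max(K-S,0) → 78.8552 48.9335 5.4600 0.0000 0.0000
k=3: j=0 S=79.6325 intr=65.2875 cont=61.5474 V=65.2875[EX]; j=1 S=115.6991 intr=29.2209 cont=25.4809 V=29.2209[EX]; j=2 S=168.1007 intr=0.0000 cont=2.5322 V=2.5322[hold]; j=3 S=244.2357 intr=0.0000 cont=0.0000 V=0.0000[hold]  S*(3)=115.6991
k=2: j=0 S=95.9865 intr=48.9335 cont=45.1934 V=48.9335[EX]; j=1 S=139.4600 intr=5.4600 cont=14.8443 V=14.8443[hold]; j=2 S=202.6233 intr=0.0000 cont=1.1744 V=1.1744[hold]  S*(2)=95.9865
k=1: j=0 S=115.6991 intr=29.2209 cont=30.2708 V=30.2708[hold]; j=1 S=168.1007 intr=0.0000 cont=7.4838 V=7.4838[hold]  S*(1)=-
k=0: j=0 S=139.4600 intr=5.4600 cont=17.8586 V=17.8586[hold]  S*(0)=-

price = 17.8586
boundary = - - 95.9865 115.6991
tree:
17.8586
30.2708 7.4838
48.9335 14.8443 1.1744
65.2875 29.2209 2.5322 0.0000
78.8552 48.9335 5.4600 0.0000 0.0000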